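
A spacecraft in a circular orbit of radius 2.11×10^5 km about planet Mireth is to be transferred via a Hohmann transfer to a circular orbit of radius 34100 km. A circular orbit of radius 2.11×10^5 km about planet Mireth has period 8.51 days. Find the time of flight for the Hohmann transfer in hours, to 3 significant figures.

From Kepler's third law T² = 4π²r³/μ at r = 2.11×10^5 km, T = 8.51 days = 8.51 × 86400 s = 7.35264×10^5 s: μ = 4π²r³/T² = 6.85994×10^5 km³/s².
Transfer-ellipse semi-major axis a_t = (r₁ + r₂)/2 = (2.110×10^5 + 34100)/2 = 1.2255×10^5 km.
Half the transfer-orbit period gives t = π√(a_t³/μ) = 1.627×10^5 s.
Converting: 1.627×10^5 s ÷ 3600 s/hour = 45.2 hours.

t = 45.2 hours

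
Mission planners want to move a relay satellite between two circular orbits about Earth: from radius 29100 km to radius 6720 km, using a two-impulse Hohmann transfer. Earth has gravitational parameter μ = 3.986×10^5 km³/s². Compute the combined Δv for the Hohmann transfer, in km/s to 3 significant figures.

The Hohmann ellipse has a_t = (r₁ + r₂)/2 = 17910 km.
Circular speed at r₁: v₁ = √(μ/r₁) = √(3.986×10^5/29100) = 3.701 km/s.
Transfer-orbit speed at r₁ (v² = μ(2/r − 1/a)): v_a = √[μ(2/r₁ − 1/a_t)] = 2.267 km/s.
First burn Δv₁ = |v_a − v₁| = 1.434 km/s.
Circular speed at r₂: v₂ = √(μ/r₂) = 7.702 km/s.
Transfer-orbit speed at r₂: v_p = √[μ(2/r₂ − 1/a_t)] = 9.817 km/s.
Second burn Δv₂ = |v₂ − v_p| = 2.115 km/s.
Total Δv = Δv₁ + Δv₂ = 3.549 km/s.

Δv = 3.55 km/s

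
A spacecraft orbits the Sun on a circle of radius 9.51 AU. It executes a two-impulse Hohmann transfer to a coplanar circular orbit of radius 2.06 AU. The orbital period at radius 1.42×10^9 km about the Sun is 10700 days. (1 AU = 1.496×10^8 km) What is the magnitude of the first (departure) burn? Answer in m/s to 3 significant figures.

Δv₁ = 3890 m/s

From Kepler's third law T² = 4π²r³/μ at r = 1.42×10^9 km, T = 10700 days = 10700 × 86400 s = 9.2448×10^8 s: μ = 4π²r³/T² = 1.32260×10^11 km³/s².
In km: r₁ = 9.51 × 1.496×10^8 = 1.422696×10^9 km; r₂ = 2.06 × 1.496×10^8 = 3.08176×10^8 km.
The Hohmann ellipse has a_t = (r₁ + r₂)/2 = 8.65436×10^8 km.
On the circular orbit at r = 1.422696×10^9 km, v_c = √(μ/r) = 9.642 km/s.
Transfer-orbit speed at the same r (vis-viva, a = a_t): v_t = √[μ(2/r − 1/a_t)] = 5.754 km/s.
Δv₁ = |v_t − v_c| = |5.754 − 9.642| = 3.888 km/s.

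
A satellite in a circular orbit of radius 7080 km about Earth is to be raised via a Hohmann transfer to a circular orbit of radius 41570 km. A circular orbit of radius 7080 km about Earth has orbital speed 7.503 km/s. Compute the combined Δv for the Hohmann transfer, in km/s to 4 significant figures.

Δv = 3.731 km/s

From the circular-orbit relation v² = μ/r at r = 7080 km: μ = v²r = (7.503)² × 7080 = 3.98569×10^5 km³/s².
Semi-major axis of the transfer orbit: a_t = (7080 + 41570)/2 = 24325 km.
Circular speed at r₁: v₁ = √(μ/r₁) = √(3.98569×10^5/7080) = 7.503 km/s.
Transfer-orbit speed at r₁ (vis-viva equation): v_p = √[μ(2/r₁ − 1/a_t)] = 9.808 km/s.
First burn Δv₁ = |v_p − v₁| = 2.305 km/s.
At r₂, v₂ = √(μ/r₂) = 3.0964 km/s.
Transfer-orbit speed at r₂: v_a = √[μ(2/r₂ − 1/a_t)] = 1.6705 km/s.
Second burn Δv₂ = |v₂ − v_a| = 1.426 km/s.
Δv = Δv₁ + Δv₂ = 2.305 + 1.426 = 3.731 km/s.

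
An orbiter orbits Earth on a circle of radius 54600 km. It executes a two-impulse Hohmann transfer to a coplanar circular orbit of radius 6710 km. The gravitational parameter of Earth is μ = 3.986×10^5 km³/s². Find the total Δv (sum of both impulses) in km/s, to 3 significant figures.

Δv = 4.02 km/s

Transfer-ellipse semi-major axis a_t = (r₁ + r₂)/2 = (54600 + 6710)/2 = 30655 km.
Circular speed at r₁: v₁ = √(μ/r₁) = √(3.986×10^5/54600) = 2.702 km/s.
On the transfer ellipse at r₁, v² = μ(2/r − 1/a) gives v_a = √[μ(2/r₁ − 1/a_t)] = 1.264 km/s.
First burn Δv₁ = |v_a − v₁| = 1.438 km/s.
Circular speed at r₂: v₂ = √(μ/r₂) = 7.7074 km/s.
Transfer-orbit speed at r₂: v_p = √[μ(2/r₂ − 1/a_t)] = 10.286 km/s.
Second burn Δv₂ = |v₂ − v_p| = 2.579 km/s.
Δv = Δv₁ + Δv₂ = 1.438 + 2.579 = 4.017 km/s.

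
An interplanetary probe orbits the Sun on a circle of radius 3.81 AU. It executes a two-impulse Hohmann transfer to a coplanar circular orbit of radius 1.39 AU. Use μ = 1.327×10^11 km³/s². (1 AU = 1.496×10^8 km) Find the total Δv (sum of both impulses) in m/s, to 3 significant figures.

In km: r₁ = 3.81 × 1.496×10^8 = 5.69976×10^8 km; r₂ = 1.39 × 1.496×10^8 = 2.07944×10^8 km.
Transfer-ellipse semi-major axis a_t = (r₁ + r₂)/2 = (5.69976×10^8 + 2.07944×10^8)/2 = 3.8896×10^8 km.
Circular speed at r₁: v₁ = √(μ/r₁) = √(1.327×10^11/5.69976×10^8) = 15.258 km/s.
Transfer-orbit speed at r₁ (vis-viva): v_a = √[μ(2/r₁ − 1/a_t)] = 11.156 km/s.
First burn Δv₁ = |v_a − v₁| = 4.102 km/s.
Circular speed at r₂: v₂ = √(μ/r₂) = 25.262 km/s.
Transfer-orbit speed at r₂: v_p = √[μ(2/r₂ − 1/a_t)] = 30.580 km/s.
Second burn Δv₂ = |v₂ − v_p| = 5.318 km/s.
Total Δv = Δv₁ + Δv₂ = 9.420 km/s.

Δv = 9420 m/s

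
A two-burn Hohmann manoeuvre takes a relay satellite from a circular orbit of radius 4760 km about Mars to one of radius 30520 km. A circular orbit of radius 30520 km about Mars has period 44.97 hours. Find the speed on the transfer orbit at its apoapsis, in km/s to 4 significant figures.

v = 0.6153 km/s

From Kepler's third law T² = 4π²r³/μ at r = 30520 km, T = 44.97 hours = 44.97 × 3600 s = 1.61892×10^5 s: μ = 4π²r³/T² = 42821.6 km³/s².
The Hohmann ellipse has a_t = (r₁ + r₂)/2 = 17640 km.
At apoapsis, r = 30520 km.
Vis-viva: v = √[μ(2/r − 1/a_t)] = √[42821.6 × (2/30520 − 1/17640)] = 0.6153 km/s.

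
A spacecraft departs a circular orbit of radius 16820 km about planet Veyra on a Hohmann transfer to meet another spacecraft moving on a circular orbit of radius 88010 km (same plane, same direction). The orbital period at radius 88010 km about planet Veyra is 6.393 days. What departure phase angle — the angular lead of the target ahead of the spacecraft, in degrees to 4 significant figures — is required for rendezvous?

From Kepler's third law T² = 4π²r³/μ at r = 88010 km, T = 6.393 days = 6.393 × 86400 s = 5.523552×10^5 s: μ = 4π²r³/T² = 88210.2 km³/s².
Semi-major axis of the transfer orbit: a_t = (16820 + 88010)/2 = 52415 km.
The half-period of the transfer ellipse is t = π√(a_t³/μ) = 1.26933×10^5 s.
Target angular speed ω₂ = √(μ/r₂³) = 1.13753×10^-5 rad/s.
Angle swept by the target during transfer: ω₂·t = 1.4439 rad = 82.73°.
The spacecraft traverses 180° on the transfer ellipse, so the target must lead by 180° − 82.73° = 97.27°.

φ = 97.27°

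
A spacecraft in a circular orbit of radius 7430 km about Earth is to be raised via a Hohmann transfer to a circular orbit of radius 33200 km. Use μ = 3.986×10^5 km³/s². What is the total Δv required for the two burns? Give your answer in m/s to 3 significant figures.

Δv = 3410 m/s

Semi-major axis of the transfer orbit: a_t = (7430 + 33200)/2 = 20315 km.
Circular speed at r₁: v₁ = √(μ/r₁) = √(3.986×10^5/7430) = 7.324 km/s.
Transfer-orbit speed at r₁ (v² = μ(2/r − 1/a)): v_p = √[μ(2/r₁ − 1/a_t)] = 9.363 km/s.
First burn Δv₁ = |v_p − v₁| = 2.039 km/s.
Circular speed at r₂: v₂ = √(μ/r₂) = 3.46497 km/s.
Transfer-orbit speed at r₂: v_a = √[μ(2/r₂ − 1/a_t)] = 2.09549 km/s.
Second burn Δv₂ = |v₂ − v_a| = 1.369 km/s.
Total Δv = Δv₁ + Δv₂ = 3.408 km/s.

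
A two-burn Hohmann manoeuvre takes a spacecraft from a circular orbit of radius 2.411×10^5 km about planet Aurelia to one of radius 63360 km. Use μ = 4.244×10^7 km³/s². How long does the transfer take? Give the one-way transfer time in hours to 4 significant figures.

t = 7.956 hours

Semi-major axis of the transfer orbit: a_t = (2.411×10^5 + 63360)/2 = 1.5223×10^5 km.
By Kepler's third law the transfer-orbit period is T = 2π√(a_t³/μ), so t = T/2 = 28640 s.
Converting: 28640 s ÷ 3600 s/hour = 7.956 hours.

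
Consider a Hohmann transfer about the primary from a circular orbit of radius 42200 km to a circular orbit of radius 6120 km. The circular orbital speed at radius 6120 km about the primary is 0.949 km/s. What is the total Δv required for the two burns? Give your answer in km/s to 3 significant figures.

From the circular-orbit relation v² = μ/r at r = 6120 km: μ = v²r = (0.949)² × 6120 = 5511.68 km³/s².
Transfer-ellipse semi-major axis a_t = (r₁ + r₂)/2 = (42200 + 6120)/2 = 24160 km.
Circular speed at r₁: v₁ = √(μ/r₁) = √(5511.68/42200) = 0.3614 km/s.
Transfer-orbit speed at r₁ (vis-viva): v_a = √[μ(2/r₁ − 1/a_t)] = 0.1819 km/s.
First burn Δv₁ = |v_a − v₁| = 0.1795 km/s.
Circular speed at r₂: v₂ = √(μ/r₂) = 0.94900 km/s.
Transfer-orbit speed at r₂: v_p = √[μ(2/r₂ − 1/a_t)] = 1.2542 km/s.
Second burn Δv₂ = |v₂ − v_p| = 0.3052 km/s.
Δv = Δv₁ + Δv₂ = 0.1795 + 0.3052 = 0.4847 km/s.

Δv = 0.485 km/s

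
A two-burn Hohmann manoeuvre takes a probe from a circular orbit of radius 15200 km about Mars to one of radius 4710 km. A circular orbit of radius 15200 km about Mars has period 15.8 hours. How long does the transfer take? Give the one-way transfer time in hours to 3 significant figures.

From Kepler's third law T² = 4π²r³/μ at r = 15200 km, T = 15.8 hours = 15.8 × 3600 s = 56880 s: μ = 4π²r³/T² = 42852.0 km³/s².
Semi-major axis of the transfer orbit: a_t = (15200 + 4710)/2 = 9955 km.
By Kepler's third law the transfer-orbit period is T = 2π√(a_t³/μ), so t = T/2 = 15070 s.
Converting: 15070 s ÷ 3600 s/hour = 4.19 hours.

t = 4.19 hours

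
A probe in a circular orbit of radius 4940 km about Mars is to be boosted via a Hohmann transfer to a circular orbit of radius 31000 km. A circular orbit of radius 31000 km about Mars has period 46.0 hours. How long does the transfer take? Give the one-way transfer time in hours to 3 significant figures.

t = 10.2 hours

From Kepler's third law T² = 4π²r³/μ at r = 31000 km, T = 46.0 hours = 46.0 × 3600 s = 1.656×10^5 s: μ = 4π²r³/T² = 42886.9 km³/s².
Transfer-ellipse semi-major axis a_t = (r₁ + r₂)/2 = (4940 + 31000)/2 = 17970 km.
Half the transfer-orbit period gives t = π√(a_t³/μ) = 36543 s.
Converting: 36543 s ÷ 3600 s/hour = 10.2 hours.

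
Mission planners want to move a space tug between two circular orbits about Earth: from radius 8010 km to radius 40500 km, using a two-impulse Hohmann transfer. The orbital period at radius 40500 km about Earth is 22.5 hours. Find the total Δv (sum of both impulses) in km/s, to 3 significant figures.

From Kepler's third law T² = 4π²r³/μ at r = 40500 km, T = 22.5 hours = 22.5 × 3600 s = 81000 s: μ = 4π²r³/T² = 3.99719×10^5 km³/s².
Semi-major axis of the transfer orbit: a_t = (8010 + 40500)/2 = 24255 km.
At r₁ the circular-orbit speed is v₁ = √(μ/r₁) = 7.064 km/s.
On the transfer ellipse at r₁, v² = μ(2/r − 1/a) gives v_p = √[μ(2/r₁ − 1/a_t)] = 9.128 km/s.
First burn Δv₁ = |v_p − v₁| = 2.064 km/s.
Circular speed at r₂: v₂ = √(μ/r₂) = 3.1416 km/s.
Transfer-orbit speed at r₂: v_a = √[μ(2/r₂ − 1/a_t)] = 1.8054 km/s.
Second burn Δv₂ = |v₂ − v_a| = 1.336 km/s.
Δv = Δv₁ + Δv₂ = 2.064 + 1.336 = 3.400 km/s.

Δv = 3.40 km/s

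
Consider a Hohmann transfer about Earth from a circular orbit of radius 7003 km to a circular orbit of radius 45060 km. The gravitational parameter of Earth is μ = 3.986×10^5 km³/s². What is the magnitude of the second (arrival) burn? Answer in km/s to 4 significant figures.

Δv₂ = 1.432 km/s

Semi-major axis of the transfer orbit: a_t = (7003 + 45060)/2 = 26031.5 km.
On the circular orbit at r = 45060 km, v_c = √(μ/r) = 2.9742 km/s.
Vis-viva on the transfer ellipse at r = 45060 km gives v_t = √[μ(2/r − 1/a_t)] = 1.5426 km/s.
Δv₂ = |v_t − v_c| = |1.5426 − 2.9742| = 1.432 km/s.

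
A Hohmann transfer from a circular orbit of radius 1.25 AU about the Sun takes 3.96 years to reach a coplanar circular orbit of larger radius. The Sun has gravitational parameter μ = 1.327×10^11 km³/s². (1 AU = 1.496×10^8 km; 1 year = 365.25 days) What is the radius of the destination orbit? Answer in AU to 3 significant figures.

In km: r₁ = 1.25 × 1.496×10^8 = 1.870×10^8 km.
Transfer time t = 3.96 years × 365.25 × 86400 s = 1.24968096×10^8 s, and t = π√(a_t³/μ).
So a_t = (μ t²/π²)^(1/3) = (1.327×10^11 × (1.24968096×10^8)² / π²)^(1/3) = 5.9437×10^8 km.
Since a_t = (r₁ + r₂)/2, r₂ = 2a_t − r₁ = 2×5.9437×10^8 − 1.870×10^8 = 1.00174×10^9 km.
In AU: r₂ = 1.00174×10^9 / 1.496×10^8 = 6.70 AU.

r₂ = 6.70 AU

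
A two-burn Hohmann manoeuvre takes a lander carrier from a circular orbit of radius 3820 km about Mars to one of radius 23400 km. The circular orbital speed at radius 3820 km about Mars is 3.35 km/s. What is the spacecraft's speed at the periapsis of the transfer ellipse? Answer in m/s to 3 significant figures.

From the circular-orbit relation v² = μ/r at r = 3820 km: μ = v²r = (3.35)² × 3820 = 42869.9 km³/s².
The Hohmann ellipse has a_t = (r₁ + r₂)/2 = 13610 km.
The periapsis of the transfer ellipse is at r = 3820 km.
From the vis-viva equation, v = √[μ(2/r − 1/a_t)] = 4.393 km/s.

v = 4390 m/s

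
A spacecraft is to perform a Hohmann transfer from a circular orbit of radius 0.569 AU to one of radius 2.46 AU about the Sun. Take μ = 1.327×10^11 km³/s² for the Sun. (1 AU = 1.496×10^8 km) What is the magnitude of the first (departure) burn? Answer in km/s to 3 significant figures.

In km: r₁ = 0.569 × 1.496×10^8 = 8.51224×10^7 km; r₂ = 2.46 × 1.496×10^8 = 3.68016×10^8 km.
Transfer-ellipse semi-major axis a_t = (r₁ + r₂)/2 = (8.51224×10^7 + 3.68016×10^8)/2 = 2.265692×10^8 km.
On the circular orbit at r = 8.51224×10^7 km, v_c = √(μ/r) = 39.48 km/s.
Transfer-orbit speed at the same r (vis-viva, a = a_t): v_t = √[μ(2/r − 1/a_t)] = 50.32 km/s.
Δv₁ = |v_t − v_c| = |50.32 − 39.48| = 10.84 km/s.

Δv₁ = 10.8 km/s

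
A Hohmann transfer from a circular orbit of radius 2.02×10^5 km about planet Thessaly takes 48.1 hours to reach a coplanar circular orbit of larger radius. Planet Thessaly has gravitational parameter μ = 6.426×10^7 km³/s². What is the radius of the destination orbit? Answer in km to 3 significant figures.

r₂ = 9.58×10^5 km

Transfer time t = 48.1 hours = 1.7316×10^5 s, and t = π√(a_t³/μ).
So a_t = (μ t²/π²)^(1/3) = (6.426×10^7 × (1.7316×10^5)² / π²)^(1/3) = 5.8011×10^5 km.
Since a_t = (r₁ + r₂)/2, r₂ = 2a_t − r₁ = 2×5.8011×10^5 − 2.020×10^5 = 9.5822×10^5 km.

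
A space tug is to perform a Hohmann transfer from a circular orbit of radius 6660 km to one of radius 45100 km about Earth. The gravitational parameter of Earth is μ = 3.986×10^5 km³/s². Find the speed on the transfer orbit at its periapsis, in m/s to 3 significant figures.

The Hohmann ellipse has a_t = (r₁ + r₂)/2 = 25880 km.
The periapsis of the transfer ellipse is at r = 6660 km.
Vis-viva: v = √[μ(2/r − 1/a_t)] = √[3.986×10^5 × (2/6660 − 1/25880)] = 10.21 km/s.

v = 10200 m/s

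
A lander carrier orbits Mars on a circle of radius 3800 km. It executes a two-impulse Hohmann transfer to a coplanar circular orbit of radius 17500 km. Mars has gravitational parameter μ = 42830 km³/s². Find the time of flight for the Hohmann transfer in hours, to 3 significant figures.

t = 4.63 hours

Transfer-ellipse semi-major axis a_t = (r₁ + r₂)/2 = (3800 + 17500)/2 = 10650 km.
Half the transfer-orbit period gives t = π√(a_t³/μ) = 16680 s.
Converting: 16680 s ÷ 3600 s/hour = 4.63 hours.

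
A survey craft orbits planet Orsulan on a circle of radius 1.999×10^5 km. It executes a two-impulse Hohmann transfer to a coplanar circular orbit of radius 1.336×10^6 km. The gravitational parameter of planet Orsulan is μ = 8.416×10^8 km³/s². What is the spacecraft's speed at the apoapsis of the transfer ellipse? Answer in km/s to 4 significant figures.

v = 12.81 km/s

Semi-major axis of the transfer orbit: a_t = (1.999×10^5 + 1.336×10^6)/2 = 7.6795×10^5 km.
At apoapsis, r = 1.336×10^6 km.
Vis-viva: v = √[μ(2/r − 1/a_t)] = √[8.416×10^8 × (2/1.336×10^6 − 1/7.6795×10^5)] = 12.81 km/s.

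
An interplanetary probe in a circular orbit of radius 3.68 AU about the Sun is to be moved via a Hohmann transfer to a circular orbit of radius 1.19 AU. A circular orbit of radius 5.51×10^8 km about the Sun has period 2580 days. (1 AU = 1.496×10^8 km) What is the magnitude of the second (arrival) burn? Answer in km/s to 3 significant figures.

Δv₂ = 6.27 km/s

From Kepler's third law T² = 4π²r³/μ at r = 5.51×10^8 km, T = 2580 days = 2580 × 86400 s = 2.22912×10^8 s: μ = 4π²r³/T² = 1.32907×10^11 km³/s².
In km: r₁ = 3.68 × 1.496×10^8 = 5.50528×10^8 km; r₂ = 1.19 × 1.496×10^8 = 1.78024×10^8 km.
Semi-major axis of the transfer orbit: a_t = (5.50528×10^8 + 1.78024×10^8)/2 = 3.64276×10^8 km.
On the circular orbit at r = 1.78024×10^8 km, v_c = √(μ/r) = 27.323 km/s.
Vis-viva on the transfer ellipse at r = 1.78024×10^8 km gives v_t = √[μ(2/r − 1/a_t)] = 33.590 km/s.
Δv₂ = |v_t − v_c| = |33.590 − 27.323| = 6.267 km/s.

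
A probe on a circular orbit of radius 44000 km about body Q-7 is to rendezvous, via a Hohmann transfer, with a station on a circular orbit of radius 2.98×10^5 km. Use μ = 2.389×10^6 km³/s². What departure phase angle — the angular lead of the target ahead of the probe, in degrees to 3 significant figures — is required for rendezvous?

φ = 102°

Semi-major axis of the transfer orbit: a_t = (44000 + 2.980×10^5)/2 = 1.710×10^5 km.
Transfer time t = π√(a_t³/μ) = 1.4373×10^5 s.
The target's mean motion on its circular orbit is ω₂ = √(μ/r₂³) = 9.5013×10^-6 rad/s.
Angle swept by the target during transfer: ω₂·t = 1.3656 rad = 78.24°.
The probe traverses 180° on the transfer ellipse, so the target must lead by 180° − 78.24° = 102°.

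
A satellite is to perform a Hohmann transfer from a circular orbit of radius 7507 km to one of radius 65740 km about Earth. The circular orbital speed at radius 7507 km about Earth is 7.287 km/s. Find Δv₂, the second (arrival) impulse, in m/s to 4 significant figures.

Δv₂ = 1348 m/s

From the circular-orbit relation v² = μ/r at r = 7507 km: μ = v²r = (7.287)² × 7507 = 3.98624×10^5 km³/s².
Transfer-ellipse semi-major axis a_t = (r₁ + r₂)/2 = (7507 + 65740)/2 = 36623.5 km.
On the circular orbit at r = 65740 km, v_c = √(μ/r) = 2.46245 km/s.
Vis-viva on the transfer ellipse at r = 65740 km gives v_t = √[μ(2/r − 1/a_t)] = 1.11486 km/s.
Δv₂ = |v_t − v_c| = |1.11486 − 2.46245| = 1.348 km/s.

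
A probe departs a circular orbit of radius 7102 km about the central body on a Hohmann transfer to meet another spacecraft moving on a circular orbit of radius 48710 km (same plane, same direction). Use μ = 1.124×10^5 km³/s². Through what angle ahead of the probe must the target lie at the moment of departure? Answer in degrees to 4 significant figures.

Transfer-ellipse semi-major axis a_t = (r₁ + r₂)/2 = (7102 + 48710)/2 = 27906 km.
The half-period of the transfer ellipse is t = π√(a_t³/μ) = 43683.1 s.
The target's mean motion on its circular orbit is ω₂ = √(μ/r₂³) = 3.11857×10^-5 rad/s.
Angle swept by the target during transfer: ω₂·t = 1.36229 rad = 78.053°.
The probe traverses 180° on the transfer ellipse, so the target must lead by 180° − 78.053° = 101.9°.

φ = 101.9°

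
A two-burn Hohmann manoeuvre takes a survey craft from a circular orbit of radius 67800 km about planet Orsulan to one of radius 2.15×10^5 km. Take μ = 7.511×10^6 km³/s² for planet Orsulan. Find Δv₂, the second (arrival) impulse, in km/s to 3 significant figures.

Semi-major axis of the transfer orbit: a_t = (67800 + 2.150×10^5)/2 = 1.414×10^5 km.
On the circular orbit at r = 2.150×10^5 km, v_c = √(μ/r) = 5.911 km/s.
Transfer-orbit speed at the same r (vis-viva, a = a_t): v_t = √[μ(2/r − 1/a_t)] = 4.093 km/s.
Δv₂ = |v_t − v_c| = |4.093 − 5.911| = 1.818 km/s.

Δv₂ = 1.82 km/s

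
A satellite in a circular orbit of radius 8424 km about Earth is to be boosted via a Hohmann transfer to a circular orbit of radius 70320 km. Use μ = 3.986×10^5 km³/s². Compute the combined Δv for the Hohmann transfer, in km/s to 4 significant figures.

Δv = 3.594 km/s

The Hohmann ellipse has a_t = (r₁ + r₂)/2 = 39372 km.
Circular speed at r₁: v₁ = √(μ/r₁) = √(3.986×10^5/8424) = 6.879 km/s.
Transfer-orbit speed at r₁ (vis-viva): v_p = √[μ(2/r₁ − 1/a_t)] = 9.193 km/s.
First burn Δv₁ = |v_p − v₁| = 2.314 km/s.
At r₂, v₂ = √(μ/r₂) = 2.381 km/s.
Transfer-orbit speed at r₂: v_a = √[μ(2/r₂ − 1/a_t)] = 1.101 km/s.
Second burn Δv₂ = |v₂ − v_a| = 1.280 km/s.
Total Δv = Δv₁ + Δv₂ = 3.594 km/s.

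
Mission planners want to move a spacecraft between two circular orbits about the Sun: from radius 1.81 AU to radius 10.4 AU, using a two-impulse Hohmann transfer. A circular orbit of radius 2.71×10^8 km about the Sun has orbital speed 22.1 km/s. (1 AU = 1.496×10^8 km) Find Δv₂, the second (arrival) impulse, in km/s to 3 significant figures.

From the circular-orbit relation v² = μ/r at r = 2.71×10^8 km: μ = v²r = (22.1)² × 2.71×10^8 = 1.32359×10^11 km³/s².
In km: r₁ = 1.81 × 1.496×10^8 = 2.70776×10^8 km; r₂ = 10.4 × 1.496×10^8 = 1.55584×10^9 km.
The Hohmann ellipse has a_t = (r₁ + r₂)/2 = 9.13308×10^8 km.
Circular speed at r = 1.55584×10^9 km: v_c = √(μ/r) = 9.223 km/s.
Vis-viva on the transfer ellipse at r = 1.55584×10^9 km gives v_t = √[μ(2/r − 1/a_t)] = 5.022 km/s.
Δv₂ = |v_t − v_c| = |5.022 − 9.223| = 4.201 km/s.

Δv₂ = 4.20 km/s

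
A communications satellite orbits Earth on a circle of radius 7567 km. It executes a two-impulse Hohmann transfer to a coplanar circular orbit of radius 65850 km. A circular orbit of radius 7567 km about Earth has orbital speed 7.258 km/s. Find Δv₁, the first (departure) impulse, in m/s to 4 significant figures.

From the circular-orbit relation v² = μ/r at r = 7567 km: μ = v²r = (7.258)² × 7567 = 3.98619×10^5 km³/s².
Transfer-ellipse semi-major axis a_t = (r₁ + r₂)/2 = (7567 + 65850)/2 = 36708.5 km.
On the circular orbit at r = 7567 km, v_c = √(μ/r) = 7.258 km/s.
Vis-viva on the transfer ellipse at r = 7567 km gives v_t = √[μ(2/r − 1/a_t)] = 9.721 km/s.
Δv₁ = |v_t − v_c| = |9.721 − 7.258| = 2.463 km/s.

Δv₁ = 2463 m/s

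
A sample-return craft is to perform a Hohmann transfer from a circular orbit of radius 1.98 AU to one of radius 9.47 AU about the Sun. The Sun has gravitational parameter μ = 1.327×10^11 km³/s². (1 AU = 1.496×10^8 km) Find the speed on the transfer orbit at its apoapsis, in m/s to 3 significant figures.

In km: r₁ = 1.98 × 1.496×10^8 = 2.96208×10^8 km; r₂ = 9.47 × 1.496×10^8 = 1.416712×10^9 km.
Semi-major axis of the transfer orbit: a_t = (2.96208×10^8 + 1.416712×10^9)/2 = 8.5646×10^8 km.
At apoapsis, r = 1.416712×10^9 km.
From the vis-viva equation, v = √[μ(2/r − 1/a_t)] = 5.692 km/s.

v = 5690 m/s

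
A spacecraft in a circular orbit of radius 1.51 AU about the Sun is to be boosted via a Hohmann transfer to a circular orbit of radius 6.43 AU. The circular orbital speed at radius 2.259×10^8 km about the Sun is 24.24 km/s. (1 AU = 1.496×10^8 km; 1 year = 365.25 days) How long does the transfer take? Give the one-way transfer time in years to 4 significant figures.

t = 3.955 years

From the circular-orbit relation v² = μ/r at r = 2.259×10^8 km: μ = v²r = (24.24)² × 2.259×10^8 = 1.32734×10^11 km³/s².
In km: r₁ = 1.51 × 1.496×10^8 = 2.25896×10^8 km; r₂ = 6.43 × 1.496×10^8 = 9.61928×10^8 km.
Transfer-ellipse semi-major axis a_t = (r₁ + r₂)/2 = (2.25896×10^8 + 9.61928×10^8)/2 = 5.93912×10^8 km.
Half the transfer-orbit period gives t = π√(a_t³/μ) = 1.248×10^8 s.
Converting: 1.248×10^8 s ÷ 3.15576×10^7 s/year (365.25 × 86400) = 3.955 years.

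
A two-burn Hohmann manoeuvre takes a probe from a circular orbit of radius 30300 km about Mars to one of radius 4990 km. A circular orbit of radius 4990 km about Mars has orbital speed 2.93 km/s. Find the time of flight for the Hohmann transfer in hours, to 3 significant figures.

From the circular-orbit relation v² = μ/r at r = 4990 km: μ = v²r = (2.93)² × 4990 = 42838.7 km³/s².
Semi-major axis of the transfer orbit: a_t = (30300 + 4990)/2 = 17645 km.
By Kepler's third law the transfer-orbit period is T = 2π√(a_t³/μ), so t = T/2 = 35580 s.
Converting: 35580 s ÷ 3600 s/hour = 9.88 hours.

t = 9.88 hours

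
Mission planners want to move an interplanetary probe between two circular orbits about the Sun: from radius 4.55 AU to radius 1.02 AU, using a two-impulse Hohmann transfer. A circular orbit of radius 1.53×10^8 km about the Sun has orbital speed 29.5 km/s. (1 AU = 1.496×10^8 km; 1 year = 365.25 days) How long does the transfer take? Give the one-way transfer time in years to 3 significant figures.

t = 2.32 years

From the circular-orbit relation v² = μ/r at r = 1.53×10^8 km: μ = v²r = (29.5)² × 1.53×10^8 = 1.33148×10^11 km³/s².
In km: r₁ = 4.55 × 1.496×10^8 = 6.8068×10^8 km; r₂ = 1.02 × 1.496×10^8 = 1.52592×10^8 km.
The Hohmann ellipse has a_t = (r₁ + r₂)/2 = 4.16636×10^8 km.
Transfer time t = π√(a_t³/μ) = π√((4.16636×10^8)³ / 1.33148×10^11) = 7.322×10^7 s.
Converting: 7.322×10^7 s ÷ 3.15576×10^7 s/year (365.25 × 86400) = 2.32 years.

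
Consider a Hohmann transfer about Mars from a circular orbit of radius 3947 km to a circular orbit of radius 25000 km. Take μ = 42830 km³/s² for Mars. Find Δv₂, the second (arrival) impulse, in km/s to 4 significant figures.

Semi-major axis of the transfer orbit: a_t = (3947 + 25000)/2 = 14473.5 km.
Circular speed at r = 25000 km: v_c = √(μ/r) = 1.3089 km/s.
Vis-viva on the transfer ellipse at r = 25000 km gives v_t = √[μ(2/r − 1/a_t)] = 0.68352 km/s.
Δv₂ = |v_t − v_c| = |0.68352 − 1.3089| = 0.6254 km/s.

Δv₂ = 0.6254 km/s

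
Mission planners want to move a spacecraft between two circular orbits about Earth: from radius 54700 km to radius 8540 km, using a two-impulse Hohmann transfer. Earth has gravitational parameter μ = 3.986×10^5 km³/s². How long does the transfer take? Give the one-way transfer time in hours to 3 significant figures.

t = 7.77 hours

Transfer-ellipse semi-major axis a_t = (r₁ + r₂)/2 = (54700 + 8540)/2 = 31620 km.
By Kepler's third law the transfer-orbit period is T = 2π√(a_t³/μ), so t = T/2 = 27980 s.
Converting: 27980 s ÷ 3600 s/hour = 7.77 hours.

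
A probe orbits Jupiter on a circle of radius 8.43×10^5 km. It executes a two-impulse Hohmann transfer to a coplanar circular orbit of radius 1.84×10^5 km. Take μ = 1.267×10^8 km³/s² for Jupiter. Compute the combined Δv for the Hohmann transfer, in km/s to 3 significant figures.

Δv = 12.3 km/s

The Hohmann ellipse has a_t = (r₁ + r₂)/2 = 5.135×10^5 km.
Circular speed at r₁: v₁ = √(μ/r₁) = √(1.267×10^8/8.430×10^5) = 12.26 km/s.
On the transfer ellipse at r₁, vis-viva gives v_a = √[μ(2/r₁ − 1/a_t)] = 7.339 km/s.
First burn Δv₁ = |v_a − v₁| = 4.921 km/s.
Circular speed at r₂: v₂ = √(μ/r₂) = 26.241 km/s.
Transfer-orbit speed at r₂: v_p = √[μ(2/r₂ − 1/a_t)] = 33.622 km/s.
Second burn Δv₂ = |v₂ − v_p| = 7.381 km/s.
Δv = Δv₁ + Δv₂ = 4.921 + 7.381 = 12.30 km/s.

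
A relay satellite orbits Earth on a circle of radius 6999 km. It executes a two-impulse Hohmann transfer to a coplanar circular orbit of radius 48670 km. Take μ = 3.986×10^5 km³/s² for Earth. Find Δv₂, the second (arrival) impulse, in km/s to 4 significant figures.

Δv₂ = 1.427 km/s

Semi-major axis of the transfer orbit: a_t = (6999 + 48670)/2 = 27834.5 km.
On the circular orbit at r = 48670 km, v_c = √(μ/r) = 2.862 km/s.
Transfer-orbit speed at the same r (vis-viva, a = a_t): v_t = √[μ(2/r − 1/a_t)] = 1.435 km/s.
Δv₂ = |v_t − v_c| = |1.435 − 2.862| = 1.427 km/s.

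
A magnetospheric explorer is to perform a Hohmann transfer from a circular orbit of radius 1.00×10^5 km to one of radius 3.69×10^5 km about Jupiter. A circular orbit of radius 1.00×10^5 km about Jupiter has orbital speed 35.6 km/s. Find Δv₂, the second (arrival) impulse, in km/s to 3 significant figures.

From the circular-orbit relation v² = μ/r at r = 1.00×10^5 km: μ = v²r = (35.6)² × 1.00×10^5 = 1.26736×10^8 km³/s².
Semi-major axis of the transfer orbit: a_t = (1.000×10^5 + 3.690×10^5)/2 = 2.345×10^5 km.
Circular speed at r = 3.690×10^5 km: v_c = √(μ/r) = 18.53 km/s.
Vis-viva on the transfer ellipse at r = 3.690×10^5 km gives v_t = √[μ(2/r − 1/a_t)] = 12.10 km/s.
Δv₂ = |v_t − v_c| = |12.10 − 18.53| = 6.430 km/s.

Δv₂ = 6.43 km/s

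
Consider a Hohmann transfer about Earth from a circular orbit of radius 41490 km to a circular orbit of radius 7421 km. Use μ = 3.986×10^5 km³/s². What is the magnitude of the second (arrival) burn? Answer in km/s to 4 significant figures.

Transfer-ellipse semi-major axis a_t = (r₁ + r₂)/2 = (41490 + 7421)/2 = 24455.5 km.
On the circular orbit at r = 7421 km, v_c = √(μ/r) = 7.329 km/s.
Transfer-orbit speed at the same r (vis-viva, a = a_t): v_t = √[μ(2/r − 1/a_t)] = 9.546 km/s.
Δv₂ = |v_t − v_c| = |9.546 − 7.329| = 2.217 km/s.

Δv₂ = 2.217 km/s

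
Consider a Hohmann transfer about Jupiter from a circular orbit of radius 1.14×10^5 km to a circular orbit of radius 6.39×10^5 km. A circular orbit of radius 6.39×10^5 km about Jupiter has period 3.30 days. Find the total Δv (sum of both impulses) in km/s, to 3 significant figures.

Δv = 16.4 km/s

From Kepler's third law T² = 4π²r³/μ at r = 6.39×10^5 km, T = 3.30 days = 3.30 × 86400 s = 2.8512×10^5 s: μ = 4π²r³/T² = 1.26709×10^8 km³/s².
Semi-major axis of the transfer orbit: a_t = (1.140×10^5 + 6.390×10^5)/2 = 3.765×10^5 km.
At r₁ the circular-orbit speed is v₁ = √(μ/r₁) = 33.339 km/s.
On the transfer ellipse at r₁, vis-viva gives v_p = √[μ(2/r₁ − 1/a_t)] = 43.433 km/s.
First burn Δv₁ = |v_p − v₁| = 10.094 km/s.
Circular speed at r₂: v₂ = √(μ/r₂) = 14.0816 km/s.
Transfer-orbit speed at r₂: v_a = √[μ(2/r₂ − 1/a_t)] = 7.74860 km/s.
Second burn Δv₂ = |v₂ − v_a| = 6.3330 km/s.
Δv = Δv₁ + Δv₂ = 10.094 + 6.3330 = 16.43 km/s.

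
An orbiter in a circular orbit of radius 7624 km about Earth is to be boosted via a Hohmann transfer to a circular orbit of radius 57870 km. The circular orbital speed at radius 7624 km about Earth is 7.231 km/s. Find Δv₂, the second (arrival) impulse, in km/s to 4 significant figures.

Δv₂ = 1.358 km/s

From the circular-orbit relation v² = μ/r at r = 7624 km: μ = v²r = (7.231)² × 7624 = 3.98639×10^5 km³/s².
Semi-major axis of the transfer orbit: a_t = (7624 + 57870)/2 = 32747 km.
Circular speed at r = 57870 km: v_c = √(μ/r) = 2.6246 km/s.
Vis-viva on the transfer ellipse at r = 57870 km gives v_t = √[μ(2/r − 1/a_t)] = 1.2664 km/s.
Δv₂ = |v_t − v_c| = |1.2664 − 2.6246| = 1.358 km/s.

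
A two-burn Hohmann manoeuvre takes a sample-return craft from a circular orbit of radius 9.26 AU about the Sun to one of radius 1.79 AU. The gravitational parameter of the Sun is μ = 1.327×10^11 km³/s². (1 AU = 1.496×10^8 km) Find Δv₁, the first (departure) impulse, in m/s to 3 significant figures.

In km: r₁ = 9.26 × 1.496×10^8 = 1.385296×10^9 km; r₂ = 1.79 × 1.496×10^8 = 2.67784×10^8 km.
Semi-major axis of the transfer orbit: a_t = (1.385296×10^9 + 2.67784×10^8)/2 = 8.2654×10^8 km.
On the circular orbit at r = 1.385296×10^9 km, v_c = √(μ/r) = 9.787 km/s.
Vis-viva on the transfer ellipse at r = 1.385296×10^9 km gives v_t = √[μ(2/r − 1/a_t)] = 5.571 km/s.
Δv₁ = |v_t − v_c| = |5.571 − 9.787| = 4.216 km/s.

Δv₁ = 4220 m/s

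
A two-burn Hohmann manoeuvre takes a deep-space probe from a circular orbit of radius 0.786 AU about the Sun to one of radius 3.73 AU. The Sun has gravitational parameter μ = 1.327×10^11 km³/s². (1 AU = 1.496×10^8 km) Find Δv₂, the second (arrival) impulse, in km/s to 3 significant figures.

In km: r₁ = 0.786 × 1.496×10^8 = 1.175856×10^8 km; r₂ = 3.73 × 1.496×10^8 = 5.58008×10^8 km.
The Hohmann ellipse has a_t = (r₁ + r₂)/2 = 3.377968×10^8 km.
Circular speed at r = 5.58008×10^8 km: v_c = √(μ/r) = 15.421 km/s.
Vis-viva on the transfer ellipse at r = 5.58008×10^8 km gives v_t = √[μ(2/r − 1/a_t)] = 9.0984 km/s.
Δv₂ = |v_t − v_c| = |9.0984 − 15.421| = 6.323 km/s.

Δv₂ = 6.32 km/s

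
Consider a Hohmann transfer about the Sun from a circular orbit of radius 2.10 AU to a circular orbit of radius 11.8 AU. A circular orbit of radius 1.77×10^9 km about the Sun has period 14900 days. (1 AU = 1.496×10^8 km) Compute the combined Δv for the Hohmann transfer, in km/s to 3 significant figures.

From Kepler's third law T² = 4π²r³/μ at r = 1.77×10^9 km, T = 14900 days = 14900 × 86400 s = 1.28736×10^9 s: μ = 4π²r³/T² = 1.32093×10^11 km³/s².
In km: r₁ = 2.10 × 1.496×10^8 = 3.1416×10^8 km; r₂ = 11.8 × 1.496×10^8 = 1.76528×10^9 km.
Transfer-ellipse semi-major axis a_t = (r₁ + r₂)/2 = (3.1416×10^8 + 1.76528×10^9)/2 = 1.03972×10^9 km.
Circular speed at r₁: v₁ = √(μ/r₁) = √(1.32093×10^11/3.1416×10^8) = 20.5052 km/s.
On the transfer ellipse at r₁, vis-viva gives v_p = √[μ(2/r₁ − 1/a_t)] = 26.7186 km/s.
First burn Δv₁ = |v_p − v₁| = 6.213 km/s.
Circular speed at r₂: v₂ = √(μ/r₂) = 8.650 km/s.
Transfer-orbit speed at r₂: v_a = √[μ(2/r₂ − 1/a_t)] = 4.755 km/s.
Second burn Δv₂ = |v₂ − v_a| = 3.895 km/s.
Δv = Δv₁ + Δv₂ = 6.213 + 3.895 = 10.11 km/s.

Δv = 10.1 km/s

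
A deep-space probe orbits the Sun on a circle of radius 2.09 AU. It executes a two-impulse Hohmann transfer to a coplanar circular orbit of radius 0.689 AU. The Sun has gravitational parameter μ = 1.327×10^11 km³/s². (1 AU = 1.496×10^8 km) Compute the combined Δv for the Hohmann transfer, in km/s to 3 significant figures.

Δv = 14.2 km/s

In km: r₁ = 2.09 × 1.496×10^8 = 3.12664×10^8 km; r₂ = 0.689 × 1.496×10^8 = 1.030744×10^8 km.
The Hohmann ellipse has a_t = (r₁ + r₂)/2 = 2.078692×10^8 km.
At r₁ the circular-orbit speed is v₁ = √(μ/r₁) = 20.601 km/s.
On the transfer ellipse at r₁, v² = μ(2/r − 1/a) gives v_a = √[μ(2/r₁ − 1/a_t)] = 14.507 km/s.
First burn Δv₁ = |v_a − v₁| = 6.094 km/s.
At r₂, v₂ = √(μ/r₂) = 35.8806 km/s.
Transfer-orbit speed at r₂: v_p = √[μ(2/r₂ − 1/a_t)] = 44.0052 km/s.
Second burn Δv₂ = |v₂ − v_p| = 8.125 km/s.
Total Δv = Δv₁ + Δv₂ = 14.22 km/s.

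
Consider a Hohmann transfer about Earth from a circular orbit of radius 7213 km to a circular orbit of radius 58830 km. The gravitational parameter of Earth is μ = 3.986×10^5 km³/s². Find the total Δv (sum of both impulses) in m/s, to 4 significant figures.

Δv = 3875 m/s

Semi-major axis of the transfer orbit: a_t = (7213 + 58830)/2 = 33021.5 km.
Circular speed at r₁: v₁ = √(μ/r₁) = √(3.986×10^5/7213) = 7.4338 km/s.
Transfer-orbit speed at r₁ (vis-viva): v_p = √[μ(2/r₁ − 1/a_t)] = 9.9223 km/s.
First burn Δv₁ = |v_p − v₁| = 2.4885 km/s.
At r₂, v₂ = √(μ/r₂) = 2.60297 km/s.
Transfer-orbit speed at r₂: v_a = √[μ(2/r₂ − 1/a_t)] = 1.21655 km/s.
Second burn Δv₂ = |v₂ − v_a| = 1.3864 km/s.
Δv = Δv₁ + Δv₂ = 2.4885 + 1.3864 = 3.875 km/s.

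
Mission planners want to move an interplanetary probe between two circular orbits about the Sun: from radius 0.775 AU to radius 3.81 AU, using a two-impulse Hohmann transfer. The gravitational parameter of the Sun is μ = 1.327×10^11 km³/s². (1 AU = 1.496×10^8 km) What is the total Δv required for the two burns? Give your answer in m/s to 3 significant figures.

In km: r₁ = 0.775 × 1.496×10^8 = 1.1594×10^8 km; r₂ = 3.81 × 1.496×10^8 = 5.69976×10^8 km.
Semi-major axis of the transfer orbit: a_t = (1.1594×10^8 + 5.69976×10^8)/2 = 3.42958×10^8 km.
Circular speed at r₁: v₁ = √(μ/r₁) = √(1.327×10^11/1.1594×10^8) = 33.831 km/s.
On the transfer ellipse at r₁, v² = μ(2/r − 1/a) gives v_p = √[μ(2/r₁ − 1/a_t)] = 43.614 km/s.
First burn Δv₁ = |v_p − v₁| = 9.783 km/s.
Circular speed at r₂: v₂ = √(μ/r₂) = 15.2583 km/s.
Transfer-orbit speed at r₂: v_a = √[μ(2/r₂ − 1/a_t)] = 8.87163 km/s.
Second burn Δv₂ = |v₂ − v_a| = 6.387 km/s.
Δv = Δv₁ + Δv₂ = 9.783 + 6.387 = 16.17 km/s.

Δv = 16200 m/s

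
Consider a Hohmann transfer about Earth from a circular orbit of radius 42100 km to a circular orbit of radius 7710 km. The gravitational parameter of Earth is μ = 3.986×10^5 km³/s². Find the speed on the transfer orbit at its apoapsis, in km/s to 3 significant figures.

v = 1.71 km/s

Semi-major axis of the transfer orbit: a_t = (42100 + 7710)/2 = 24905 km.
At apoapsis, r = 42100 km.
From the vis-viva equation, v = √[μ(2/r − 1/a_t)] = 1.712 km/s.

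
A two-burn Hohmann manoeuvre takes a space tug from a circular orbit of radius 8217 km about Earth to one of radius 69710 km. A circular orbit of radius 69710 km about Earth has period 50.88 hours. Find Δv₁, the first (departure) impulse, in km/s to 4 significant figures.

Δv₁ = 2.351 km/s

From Kepler's third law T² = 4π²r³/μ at r = 69710 km, T = 50.88 hours = 50.88 × 3600 s = 1.83168×10^5 s: μ = 4π²r³/T² = 3.98608×10^5 km³/s².
Semi-major axis of the transfer orbit: a_t = (8217 + 69710)/2 = 38963.5 km.
On the circular orbit at r = 8217 km, v_c = √(μ/r) = 6.965 km/s.
Vis-viva on the transfer ellipse at r = 8217 km gives v_t = √[μ(2/r − 1/a_t)] = 9.316 km/s.
Δv₁ = |v_t − v_c| = |9.316 − 6.965| = 2.351 km/s.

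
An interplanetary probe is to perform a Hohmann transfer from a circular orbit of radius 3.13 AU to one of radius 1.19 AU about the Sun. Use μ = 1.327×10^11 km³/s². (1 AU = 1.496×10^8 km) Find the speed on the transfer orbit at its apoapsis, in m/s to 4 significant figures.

In km: r₁ = 3.13 × 1.496×10^8 = 4.68248×10^8 km; r₂ = 1.19 × 1.496×10^8 = 1.78024×10^8 km.
Transfer-ellipse semi-major axis a_t = (r₁ + r₂)/2 = (4.68248×10^8 + 1.78024×10^8)/2 = 3.23136×10^8 km.
The apoapsis of the transfer ellipse is at r = 4.68248×10^8 km.
From the vis-viva equation, v = √[μ(2/r − 1/a_t)] = 12.50 km/s.

v = 12500 m/s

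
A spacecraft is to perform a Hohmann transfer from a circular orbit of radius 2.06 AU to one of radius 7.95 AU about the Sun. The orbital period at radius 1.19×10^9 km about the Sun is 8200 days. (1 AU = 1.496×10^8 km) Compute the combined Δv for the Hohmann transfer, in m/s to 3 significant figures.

From Kepler's third law T² = 4π²r³/μ at r = 1.19×10^9 km, T = 8200 days = 8200 × 86400 s = 7.0848×10^8 s: μ = 4π²r³/T² = 1.32540×10^11 km³/s².
In km: r₁ = 2.06 × 1.496×10^8 = 3.08176×10^8 km; r₂ = 7.95 × 1.496×10^8 = 1.18932×10^9 km.
Transfer-ellipse semi-major axis a_t = (r₁ + r₂)/2 = (3.08176×10^8 + 1.18932×10^9)/2 = 7.48748×10^8 km.
Circular speed at r₁: v₁ = √(μ/r₁) = √(1.32540×10^11/3.08176×10^8) = 20.738 km/s.
Transfer-orbit speed at r₁ (vis-viva equation): v_p = √[μ(2/r₁ − 1/a_t)] = 26.137 km/s.
First burn Δv₁ = |v_p − v₁| = 5.399 km/s.
At r₂, v₂ = √(μ/r₂) = 10.557 km/s.
Transfer-orbit speed at r₂: v_a = √[μ(2/r₂ − 1/a_t)] = 6.7726 km/s.
Second burn Δv₂ = |v₂ − v_a| = 3.784 km/s.
Δv = Δv₁ + Δv₂ = 5.399 + 3.784 = 9.183 km/s.

Δv = 9180 m/s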